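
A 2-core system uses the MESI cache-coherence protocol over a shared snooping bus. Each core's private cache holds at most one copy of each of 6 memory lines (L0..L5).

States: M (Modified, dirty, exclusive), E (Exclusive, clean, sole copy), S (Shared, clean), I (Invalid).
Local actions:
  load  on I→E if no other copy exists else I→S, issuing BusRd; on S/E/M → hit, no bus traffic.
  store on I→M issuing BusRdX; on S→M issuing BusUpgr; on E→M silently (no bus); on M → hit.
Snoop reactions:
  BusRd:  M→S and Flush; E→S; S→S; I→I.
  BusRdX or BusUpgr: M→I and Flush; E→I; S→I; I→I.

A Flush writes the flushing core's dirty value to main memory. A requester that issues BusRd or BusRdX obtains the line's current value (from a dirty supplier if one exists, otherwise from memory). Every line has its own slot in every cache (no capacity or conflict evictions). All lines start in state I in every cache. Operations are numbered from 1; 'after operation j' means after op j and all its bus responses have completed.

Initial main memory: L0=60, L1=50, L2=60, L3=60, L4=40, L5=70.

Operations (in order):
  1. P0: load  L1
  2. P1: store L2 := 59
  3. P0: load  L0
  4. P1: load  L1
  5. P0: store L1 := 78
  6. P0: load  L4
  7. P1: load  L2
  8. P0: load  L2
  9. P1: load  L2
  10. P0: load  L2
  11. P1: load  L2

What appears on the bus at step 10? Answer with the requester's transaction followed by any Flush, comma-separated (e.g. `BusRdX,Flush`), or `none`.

bus = none

[1] P0: load  L1 | P0:E(50), P1:I | bus: BusRd
[2] P1: store L2 := 59 | P0:I, P1:M(59) | bus: BusRdX
[3] P0: load  L0 | P0:E(60), P1:I | bus: BusRd
[4] P1: load  L1 | P0:S(50), P1:S(50) | bus: BusRd
[5] P0: store L1 := 78 | P0:M(78), P1:I | bus: BusUpgr
[6] P0: load  L4 | P0:E(40), P1:I | bus: BusRd
[7] P1: load  L2 | P0:I, P1:M(59) | bus: none
[8] P0: load  L2 | P0:S(59), P1:S(59) | bus: BusRd,Flush
[9] P1: load  L2 | P0:S(59), P1:S(59) | bus: none
[10] P0: load  L2 | P0:S(59), P1:S(59) | bus: none
[11] P1: load  L2 | P0:S(59), P1:S(59) | bus: none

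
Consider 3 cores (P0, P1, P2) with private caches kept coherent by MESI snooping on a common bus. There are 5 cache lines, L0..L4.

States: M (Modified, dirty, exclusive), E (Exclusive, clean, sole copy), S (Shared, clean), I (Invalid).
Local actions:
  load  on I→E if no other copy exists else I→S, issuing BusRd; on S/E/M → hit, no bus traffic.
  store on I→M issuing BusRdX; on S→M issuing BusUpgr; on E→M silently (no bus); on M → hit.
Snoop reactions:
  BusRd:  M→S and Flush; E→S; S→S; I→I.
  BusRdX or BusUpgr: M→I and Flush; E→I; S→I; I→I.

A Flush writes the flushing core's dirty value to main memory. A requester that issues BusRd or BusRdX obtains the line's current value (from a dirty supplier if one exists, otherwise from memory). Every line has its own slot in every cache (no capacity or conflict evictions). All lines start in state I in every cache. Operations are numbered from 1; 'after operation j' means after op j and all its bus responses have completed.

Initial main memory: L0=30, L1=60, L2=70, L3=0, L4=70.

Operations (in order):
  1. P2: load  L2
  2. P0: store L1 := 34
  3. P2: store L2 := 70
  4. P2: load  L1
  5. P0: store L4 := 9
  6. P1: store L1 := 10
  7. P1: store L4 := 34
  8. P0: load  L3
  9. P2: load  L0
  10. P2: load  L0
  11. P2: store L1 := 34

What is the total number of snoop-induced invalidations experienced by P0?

step 1: P2: load  L2  ⟶  IIE  (L2)  txn=BusRd  M[L2]=70
step 2: P0: store L1 := 34  ⟶  MII  (L1)  txn=BusRdX  M[L1]=60
step 3: P2: store L2 := 70  ⟶  IIM  (L2)  txn=∅  M[L2]=70
step 4: P2: load  L1  ⟶  SIS  (L1)  txn=BusRd+Flush  M[L1]=34
step 5: P0: store L4 := 9  ⟶  MII  (L4)  txn=BusRdX  M[L4]=70
step 6: P1: store L1 := 10  ⟶  IMI  (L1)  txn=BusRdX  M[L1]=34
step 7: P1: store L4 := 34  ⟶  IMI  (L4)  txn=BusRdX+Flush  M[L4]=9
step 8: P0: load  L3  ⟶  EII  (L3)  txn=BusRd  M[L3]=0
step 9: P2: load  L0  ⟶  IIE  (L0)  txn=BusRd  M[L0]=30
step 10: P2: load  L0  ⟶  IIE  (L0)  txn=∅  M[L0]=30
step 11: P2: store L1 := 34  ⟶  IIM  (L1)  txn=BusRdX+Flush  M[L1]=10

invalidations = 2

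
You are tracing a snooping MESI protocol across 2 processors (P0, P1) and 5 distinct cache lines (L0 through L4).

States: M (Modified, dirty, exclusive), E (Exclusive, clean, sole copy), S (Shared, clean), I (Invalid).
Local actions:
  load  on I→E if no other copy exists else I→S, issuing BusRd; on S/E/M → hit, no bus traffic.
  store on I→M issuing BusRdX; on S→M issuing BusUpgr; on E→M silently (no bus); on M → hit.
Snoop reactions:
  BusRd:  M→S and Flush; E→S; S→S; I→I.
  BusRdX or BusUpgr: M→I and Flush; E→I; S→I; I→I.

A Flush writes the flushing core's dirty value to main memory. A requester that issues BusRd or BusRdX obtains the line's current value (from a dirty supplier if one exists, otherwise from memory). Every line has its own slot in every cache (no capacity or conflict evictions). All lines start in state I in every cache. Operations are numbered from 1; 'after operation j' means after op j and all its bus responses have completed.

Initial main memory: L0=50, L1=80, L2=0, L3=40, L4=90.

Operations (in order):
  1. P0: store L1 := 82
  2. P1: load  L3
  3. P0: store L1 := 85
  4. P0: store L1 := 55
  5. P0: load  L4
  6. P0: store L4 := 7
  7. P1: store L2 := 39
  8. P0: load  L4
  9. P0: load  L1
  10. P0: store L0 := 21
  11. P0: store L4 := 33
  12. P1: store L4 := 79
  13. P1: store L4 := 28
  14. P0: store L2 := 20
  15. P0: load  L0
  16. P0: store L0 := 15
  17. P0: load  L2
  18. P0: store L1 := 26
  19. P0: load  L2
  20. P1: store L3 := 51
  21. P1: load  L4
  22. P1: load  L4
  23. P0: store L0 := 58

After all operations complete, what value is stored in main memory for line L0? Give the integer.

  op1 P0: store L1 := 82 → M/I on L1; bus BusRdX; mem=80
  op2 P1: load  L3 → I/E on L3; bus BusRd; mem=40
  op3 P0: store L1 := 85 → M/I on L1; bus (none); mem=80
  op4 P0: store L1 := 55 → M/I on L1; bus (none); mem=80
  op5 P0: load  L4 → E/I on L4; bus BusRd; mem=90
  op6 P0: store L4 := 7 → M/I on L4; bus (none); mem=90
  op7 P1: store L2 := 39 → I/M on L2; bus BusRdX; mem=0
  op8 P0: load  L4 → M/I on L4; bus (none); mem=90
  op9 P0: load  L1 → M/I on L1; bus (none); mem=80
  op10 P0: store L0 := 21 → M/I on L0; bus BusRdX; mem=50
  op11 P0: store L4 := 33 → M/I on L4; bus (none); mem=90
  op12 P1: store L4 := 79 → I/M on L4; bus BusRdX Flush; mem=33
  op13 P1: store L4 := 28 → I/M on L4; bus (none); mem=33
  op14 P0: store L2 := 20 → M/I on L2; bus BusRdX Flush; mem=39
  op15 P0: load  L0 → M/I on L0; bus (none); mem=50
  op16 P0: store L0 := 15 → M/I on L0; bus (none); mem=50
  op17 P0: load  L2 → M/I on L2; bus (none); mem=39
  op18 P0: store L1 := 26 → M/I on L1; bus (none); mem=80
  op19 P0: load  L2 → M/I on L2; bus (none); mem=39
  op20 P1: store L3 := 51 → I/M on L3; bus (none); mem=40
  op21 P1: load  L4 → I/M on L4; bus (none); mem=33
  op22 P1: load  L4 → I/M on L4; bus (none); mem=33
  op23 P0: store L0 := 58 → M/I on L0; bus (none); mem=50

memory[L0] = 50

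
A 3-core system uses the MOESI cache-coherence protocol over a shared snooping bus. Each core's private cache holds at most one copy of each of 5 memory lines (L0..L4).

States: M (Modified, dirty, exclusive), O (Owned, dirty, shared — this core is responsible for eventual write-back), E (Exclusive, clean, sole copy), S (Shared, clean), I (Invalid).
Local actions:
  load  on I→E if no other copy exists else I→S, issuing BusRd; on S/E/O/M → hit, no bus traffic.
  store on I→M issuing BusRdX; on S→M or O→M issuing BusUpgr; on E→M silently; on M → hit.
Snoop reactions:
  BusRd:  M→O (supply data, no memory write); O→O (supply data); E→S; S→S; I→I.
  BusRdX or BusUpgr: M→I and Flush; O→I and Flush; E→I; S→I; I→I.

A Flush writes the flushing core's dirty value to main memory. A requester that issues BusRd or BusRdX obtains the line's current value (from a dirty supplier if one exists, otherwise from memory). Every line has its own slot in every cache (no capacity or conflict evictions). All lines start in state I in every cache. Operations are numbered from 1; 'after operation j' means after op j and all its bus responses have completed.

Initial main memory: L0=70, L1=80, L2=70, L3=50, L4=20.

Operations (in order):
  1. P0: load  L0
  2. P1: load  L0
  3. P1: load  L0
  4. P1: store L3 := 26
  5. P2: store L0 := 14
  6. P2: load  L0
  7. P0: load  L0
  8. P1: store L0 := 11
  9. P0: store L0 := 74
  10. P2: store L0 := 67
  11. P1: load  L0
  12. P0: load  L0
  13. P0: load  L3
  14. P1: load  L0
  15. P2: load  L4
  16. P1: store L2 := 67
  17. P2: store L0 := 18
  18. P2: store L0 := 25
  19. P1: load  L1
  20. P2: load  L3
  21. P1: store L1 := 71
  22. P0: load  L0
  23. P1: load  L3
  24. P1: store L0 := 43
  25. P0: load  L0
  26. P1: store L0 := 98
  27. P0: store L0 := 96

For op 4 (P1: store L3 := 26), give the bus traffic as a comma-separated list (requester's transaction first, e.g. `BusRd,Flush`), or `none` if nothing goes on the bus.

  op1 P0: load  L0 → E/I/I on L0; bus BusRd; mem=70
  op2 P1: load  L0 → S/S/I on L0; bus BusRd; mem=70
  op3 P1: load  L0 → S/S/I on L0; bus (none); mem=70
  op4 P1: store L3 := 26 → I/M/I on L3; bus BusRdX; mem=50
  op5 P2: store L0 := 14 → I/I/M on L0; bus BusRdX; mem=70
  op6 P2: load  L0 → I/I/M on L0; bus (none); mem=70
  op7 P0: load  L0 → S/I/O on L0; bus BusRd; mem=70
  op8 P1: store L0 := 11 → I/M/I on L0; bus BusRdX Flush; mem=14
  op9 P0: store L0 := 74 → M/I/I on L0; bus BusRdX Flush; mem=11
  op10 P2: store L0 := 67 → I/I/M on L0; bus BusRdX Flush; mem=74
  op11 P1: load  L0 → I/S/O on L0; bus BusRd; mem=74
  op12 P0: load  L0 → S/S/O on L0; bus BusRd; mem=74
  op13 P0: load  L3 → S/O/I on L3; bus BusRd; mem=50
  op14 P1: load  L0 → S/S/O on L0; bus (none); mem=74
  op15 P2: load  L4 → I/I/E on L4; bus BusRd; mem=20
  op16 P1: store L2 := 67 → I/M/I on L2; bus BusRdX; mem=70
  op17 P2: store L0 := 18 → I/I/M on L0; bus BusUpgr; mem=74
  op18 P2: store L0 := 25 → I/I/M on L0; bus (none); mem=74
  op19 P1: load  L1 → I/E/I on L1; bus BusRd; mem=80
  op20 P2: load  L3 → S/O/S on L3; bus BusRd; mem=50
  op21 P1: store L1 := 71 → I/M/I on L1; bus (none); mem=80
  op22 P0: load  L0 → S/I/O on L0; bus BusRd; mem=74
  op23 P1: load  L3 → S/O/S on L3; bus (none); mem=50
  op24 P1: store L0 := 43 → I/M/I on L0; bus BusRdX Flush; mem=25
  op25 P0: load  L0 → S/O/I on L0; bus BusRd; mem=25
  op26 P1: store L0 := 98 → I/M/I on L0; bus BusUpgr; mem=25
  op27 P0: store L0 := 96 → M/I/I on L0; bus BusRdX Flush; mem=98

bus = BusRdX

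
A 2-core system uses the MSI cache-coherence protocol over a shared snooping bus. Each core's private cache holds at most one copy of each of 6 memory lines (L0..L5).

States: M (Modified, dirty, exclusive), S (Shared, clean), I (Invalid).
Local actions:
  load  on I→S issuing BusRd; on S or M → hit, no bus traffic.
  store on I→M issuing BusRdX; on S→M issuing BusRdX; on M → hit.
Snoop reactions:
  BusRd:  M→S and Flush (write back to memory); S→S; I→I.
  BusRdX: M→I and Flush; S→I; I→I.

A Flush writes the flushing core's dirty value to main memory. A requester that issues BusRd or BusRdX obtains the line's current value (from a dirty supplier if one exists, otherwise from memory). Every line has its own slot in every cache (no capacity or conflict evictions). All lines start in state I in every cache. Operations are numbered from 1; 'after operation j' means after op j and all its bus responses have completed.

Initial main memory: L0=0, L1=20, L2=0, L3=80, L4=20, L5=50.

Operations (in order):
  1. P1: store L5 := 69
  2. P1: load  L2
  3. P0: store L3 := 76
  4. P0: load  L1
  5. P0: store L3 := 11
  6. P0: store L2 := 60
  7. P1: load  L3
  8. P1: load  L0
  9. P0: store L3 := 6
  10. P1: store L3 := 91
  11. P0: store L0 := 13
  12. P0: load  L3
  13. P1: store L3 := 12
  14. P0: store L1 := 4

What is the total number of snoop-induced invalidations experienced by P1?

invalidations = 3

1. P1: store L5 := 69  bus=[BusRdX]  L5: P0=I P1=M  mem[L5]=50
2. P1: load  L2  bus=[BusRd]  L2: P0=I P1=S  mem[L2]=0
3. P0: store L3 := 76  bus=[BusRdX]  L3: P0=M P1=I  mem[L3]=80
4. P0: load  L1  bus=[BusRd]  L1: P0=S P1=I  mem[L1]=20
5. P0: store L3 := 11  bus=[-]  L3: P0=M P1=I  mem[L3]=80
6. P0: store L2 := 60  bus=[BusRdX]  L2: P0=M P1=I  mem[L2]=0
7. P1: load  L3  bus=[BusRd,Flush]  L3: P0=S P1=S  mem[L3]=11
8. P1: load  L0  bus=[BusRd]  L0: P0=I P1=S  mem[L0]=0
9. P0: store L3 := 6  bus=[BusRdX]  L3: P0=M P1=I  mem[L3]=11
10. P1: store L3 := 91  bus=[BusRdX,Flush]  L3: P0=I P1=M  mem[L3]=6
11. P0: store L0 := 13  bus=[BusRdX]  L0: P0=M P1=I  mem[L0]=0
12. P0: load  L3  bus=[BusRd,Flush]  L3: P0=S P1=S  mem[L3]=91
13. P1: store L3 := 12  bus=[BusRdX]  L3: P0=I P1=M  mem[L3]=91
14. P0: store L1 := 4  bus=[BusRdX]  L1: P0=M P1=I  mem[L1]=20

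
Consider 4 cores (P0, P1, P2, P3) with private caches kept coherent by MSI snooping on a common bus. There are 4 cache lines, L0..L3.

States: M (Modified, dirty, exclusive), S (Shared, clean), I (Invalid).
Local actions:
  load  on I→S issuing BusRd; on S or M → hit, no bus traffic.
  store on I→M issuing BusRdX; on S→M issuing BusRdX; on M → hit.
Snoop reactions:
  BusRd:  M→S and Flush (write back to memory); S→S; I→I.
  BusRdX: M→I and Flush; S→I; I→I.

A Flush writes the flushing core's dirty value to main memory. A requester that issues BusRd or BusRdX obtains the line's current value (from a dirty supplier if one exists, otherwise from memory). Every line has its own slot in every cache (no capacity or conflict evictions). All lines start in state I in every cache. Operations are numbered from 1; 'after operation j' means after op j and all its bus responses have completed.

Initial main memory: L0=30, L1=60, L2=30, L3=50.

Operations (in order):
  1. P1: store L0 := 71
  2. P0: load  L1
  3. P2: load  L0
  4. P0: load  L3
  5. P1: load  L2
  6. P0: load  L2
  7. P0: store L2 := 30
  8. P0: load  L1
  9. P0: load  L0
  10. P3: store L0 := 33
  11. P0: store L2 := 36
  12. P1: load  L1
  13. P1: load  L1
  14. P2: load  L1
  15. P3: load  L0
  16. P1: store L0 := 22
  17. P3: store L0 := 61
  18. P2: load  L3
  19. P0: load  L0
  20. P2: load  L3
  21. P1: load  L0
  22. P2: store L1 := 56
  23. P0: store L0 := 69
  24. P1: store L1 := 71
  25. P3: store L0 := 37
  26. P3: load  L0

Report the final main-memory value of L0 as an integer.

step 1: P1: store L0 := 71  ⟶  IMII  (L0)  txn=BusRdX  M[L0]=30
step 2: P0: load  L1  ⟶  SIII  (L1)  txn=BusRd  M[L1]=60
step 3: P2: load  L0  ⟶  ISSI  (L0)  txn=BusRd+Flush  M[L0]=71
step 4: P0: load  L3  ⟶  SIII  (L3)  txn=BusRd  M[L3]=50
step 5: P1: load  L2  ⟶  ISII  (L2)  txn=BusRd  M[L2]=30
step 6: P0: load  L2  ⟶  SSII  (L2)  txn=BusRd  M[L2]=30
step 7: P0: store L2 := 30  ⟶  MIII  (L2)  txn=BusRdX  M[L2]=30
step 8: P0: load  L1  ⟶  SIII  (L1)  txn=∅  M[L1]=60
step 9: P0: load  L0  ⟶  SSSI  (L0)  txn=BusRd  M[L0]=71
step 10: P3: store L0 := 33  ⟶  IIIM  (L0)  txn=BusRdX  M[L0]=71
step 11: P0: store L2 := 36  ⟶  MIII  (L2)  txn=∅  M[L2]=30
step 12: P1: load  L1  ⟶  SSII  (L1)  txn=BusRd  M[L1]=60
step 13: P1: load  L1  ⟶  SSII  (L1)  txn=∅  M[L1]=60
step 14: P2: load  L1  ⟶  SSSI  (L1)  txn=BusRd  M[L1]=60
step 15: P3: load  L0  ⟶  IIIM  (L0)  txn=∅  M[L0]=71
step 16: P1: store L0 := 22  ⟶  IMII  (L0)  txn=BusRdX+Flush  M[L0]=33
step 17: P3: store L0 := 61  ⟶  IIIM  (L0)  txn=BusRdX+Flush  M[L0]=22
step 18: P2: load  L3  ⟶  SISI  (L3)  txn=BusRd  M[L3]=50
step 19: P0: load  L0  ⟶  SIIS  (L0)  txn=BusRd+Flush  M[L0]=61
step 20: P2: load  L3  ⟶  SISI  (L3)  txn=∅  M[L3]=50
step 21: P1: load  L0  ⟶  SSIS  (L0)  txn=BusRd  M[L0]=61
step 22: P2: store L1 := 56  ⟶  IIMI  (L1)  txn=BusRdX  M[L1]=60
step 23: P0: store L0 := 69  ⟶  MIII  (L0)  txn=BusRdX  M[L0]=61
step 24: P1: store L1 := 71  ⟶  IMII  (L1)  txn=BusRdX+Flush  M[L1]=56
step 25: P3: store L0 := 37  ⟶  IIIM  (L0)  txn=BusRdX+Flush  M[L0]=69
step 26: P3: load  L0  ⟶  IIIM  (L0)  txn=∅  M[L0]=69

memory[L0] = 69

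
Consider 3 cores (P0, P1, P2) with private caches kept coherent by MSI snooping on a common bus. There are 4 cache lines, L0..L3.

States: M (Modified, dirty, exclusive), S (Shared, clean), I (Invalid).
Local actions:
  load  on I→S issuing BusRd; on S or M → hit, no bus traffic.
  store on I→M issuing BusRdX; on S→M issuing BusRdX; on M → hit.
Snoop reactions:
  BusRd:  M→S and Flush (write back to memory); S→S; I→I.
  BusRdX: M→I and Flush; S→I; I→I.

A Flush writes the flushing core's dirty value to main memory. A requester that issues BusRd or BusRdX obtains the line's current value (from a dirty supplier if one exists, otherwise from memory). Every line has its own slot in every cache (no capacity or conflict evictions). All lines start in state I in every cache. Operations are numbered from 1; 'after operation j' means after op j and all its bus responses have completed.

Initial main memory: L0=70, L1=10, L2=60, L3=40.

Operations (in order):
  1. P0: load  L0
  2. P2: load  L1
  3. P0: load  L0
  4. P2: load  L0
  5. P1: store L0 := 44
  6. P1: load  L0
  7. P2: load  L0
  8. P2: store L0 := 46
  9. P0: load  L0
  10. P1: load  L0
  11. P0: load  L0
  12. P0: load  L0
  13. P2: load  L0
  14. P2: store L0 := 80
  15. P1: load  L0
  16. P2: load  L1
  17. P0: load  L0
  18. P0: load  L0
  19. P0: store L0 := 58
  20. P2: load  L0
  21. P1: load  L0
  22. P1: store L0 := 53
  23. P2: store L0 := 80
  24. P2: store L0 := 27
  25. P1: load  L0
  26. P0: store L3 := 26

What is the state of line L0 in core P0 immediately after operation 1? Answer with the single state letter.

state = S

1. P0: load  L0  bus=[BusRd]  L0: P0=S P1=I P2=I  mem[L0]=70
2. P2: load  L1  bus=[BusRd]  L1: P0=I P1=I P2=S  mem[L1]=10
3. P0: load  L0  bus=[-]  L0: P0=S P1=I P2=I  mem[L0]=70
4. P2: load  L0  bus=[BusRd]  L0: P0=S P1=I P2=S  mem[L0]=70
5. P1: store L0 := 44  bus=[BusRdX]  L0: P0=I P1=M P2=I  mem[L0]=70
6. P1: load  L0  bus=[-]  L0: P0=I P1=M P2=I  mem[L0]=70
7. P2: load  L0  bus=[BusRd,Flush]  L0: P0=I P1=S P2=S  mem[L0]=44
8. P2: store L0 := 46  bus=[BusRdX]  L0: P0=I P1=I P2=M  mem[L0]=44
9. P0: load  L0  bus=[BusRd,Flush]  L0: P0=S P1=I P2=S  mem[L0]=46
10. P1: load  L0  bus=[BusRd]  L0: P0=S P1=S P2=S  mem[L0]=46
11. P0: load  L0  bus=[-]  L0: P0=S P1=S P2=S  mem[L0]=46
12. P0: load  L0  bus=[-]  L0: P0=S P1=S P2=S  mem[L0]=46
13. P2: load  L0  bus=[-]  L0: P0=S P1=S P2=S  mem[L0]=46
14. P2: store L0 := 80  bus=[BusRdX]  L0: P0=I P1=I P2=M  mem[L0]=46
15. P1: load  L0  bus=[BusRd,Flush]  L0: P0=I P1=S P2=S  mem[L0]=80
16. P2: load  L1  bus=[-]  L1: P0=I P1=I P2=S  mem[L1]=10
17. P0: load  L0  bus=[BusRd]  L0: P0=S P1=S P2=S  mem[L0]=80
18. P0: load  L0  bus=[-]  L0: P0=S P1=S P2=S  mem[L0]=80
19. P0: store L0 := 58  bus=[BusRdX]  L0: P0=M P1=I P2=I  mem[L0]=80
20. P2: load  L0  bus=[BusRd,Flush]  L0: P0=S P1=I P2=S  mem[L0]=58
21. P1: load  L0  bus=[BusRd]  L0: P0=S P1=S P2=S  mem[L0]=58
22. P1: store L0 := 53  bus=[BusRdX]  L0: P0=I P1=M P2=I  mem[L0]=58
23. P2: store L0 := 80  bus=[BusRdX,Flush]  L0: P0=I P1=I P2=M  mem[L0]=53
24. P2: store L0 := 27  bus=[-]  L0: P0=I P1=I P2=M  mem[L0]=53
25. P1: load  L0  bus=[BusRd,Flush]  L0: P0=I P1=S P2=S  mem[L0]=27
26. P0: store L3 := 26  bus=[BusRdX]  L3: P0=M P1=I P2=I  mem[L3]=40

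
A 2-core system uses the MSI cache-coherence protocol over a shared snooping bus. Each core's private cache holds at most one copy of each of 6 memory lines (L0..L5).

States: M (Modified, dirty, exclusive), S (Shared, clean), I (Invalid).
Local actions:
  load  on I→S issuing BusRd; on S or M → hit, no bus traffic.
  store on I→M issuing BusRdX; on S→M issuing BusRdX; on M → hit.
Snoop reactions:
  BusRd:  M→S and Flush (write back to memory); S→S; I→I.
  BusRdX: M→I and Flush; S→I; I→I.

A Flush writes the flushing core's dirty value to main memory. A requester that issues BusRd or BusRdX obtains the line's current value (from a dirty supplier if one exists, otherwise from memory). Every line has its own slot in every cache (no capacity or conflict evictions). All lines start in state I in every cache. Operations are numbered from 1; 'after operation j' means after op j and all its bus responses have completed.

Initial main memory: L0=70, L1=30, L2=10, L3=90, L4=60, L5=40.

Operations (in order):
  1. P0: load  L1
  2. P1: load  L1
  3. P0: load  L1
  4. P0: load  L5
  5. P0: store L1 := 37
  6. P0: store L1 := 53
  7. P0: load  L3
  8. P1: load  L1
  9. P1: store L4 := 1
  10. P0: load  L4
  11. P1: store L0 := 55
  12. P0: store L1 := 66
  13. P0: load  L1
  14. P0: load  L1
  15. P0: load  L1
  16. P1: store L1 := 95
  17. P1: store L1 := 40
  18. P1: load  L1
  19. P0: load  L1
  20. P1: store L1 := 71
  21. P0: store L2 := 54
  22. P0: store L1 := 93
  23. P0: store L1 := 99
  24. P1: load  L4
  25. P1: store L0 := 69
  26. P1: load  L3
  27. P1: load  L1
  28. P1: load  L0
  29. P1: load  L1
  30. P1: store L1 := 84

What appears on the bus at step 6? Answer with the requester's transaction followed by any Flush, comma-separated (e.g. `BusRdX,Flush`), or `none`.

step 1: P0: load  L1  ⟶  SI  (L1)  txn=BusRd  M[L1]=30
step 2: P1: load  L1  ⟶  SS  (L1)  txn=BusRd  M[L1]=30
step 3: P0: load  L1  ⟶  SS  (L1)  txn=∅  M[L1]=30
step 4: P0: load  L5  ⟶  SI  (L5)  txn=BusRd  M[L5]=40
step 5: P0: store L1 := 37  ⟶  MI  (L1)  txn=BusRdX  M[L1]=30
step 6: P0: store L1 := 53  ⟶  MI  (L1)  txn=∅  M[L1]=30
step 7: P0: load  L3  ⟶  SI  (L3)  txn=BusRd  M[L3]=90
step 8: P1: load  L1  ⟶  SS  (L1)  txn=BusRd+Flush  M[L1]=53
step 9: P1: store L4 := 1  ⟶  IM  (L4)  txn=BusRdX  M[L4]=60
step 10: P0: load  L4  ⟶  SS  (L4)  txn=BusRd+Flush  M[L4]=1
step 11: P1: store L0 := 55  ⟶  IM  (L0)  txn=BusRdX  M[L0]=70
step 12: P0: store L1 := 66  ⟶  MI  (L1)  txn=BusRdX  M[L1]=53
step 13: P0: load  L1  ⟶  MI  (L1)  txn=∅  M[L1]=53
step 14: P0: load  L1  ⟶  MI  (L1)  txn=∅  M[L1]=53
step 15: P0: load  L1  ⟶  MI  (L1)  txn=∅  M[L1]=53
step 16: P1: store L1 := 95  ⟶  IM  (L1)  txn=BusRdX+Flush  M[L1]=66
step 17: P1: store L1 := 40  ⟶  IM  (L1)  txn=∅  M[L1]=66
step 18: P1: load  L1  ⟶  IM  (L1)  txn=∅  M[L1]=66
step 19: P0: load  L1  ⟶  SS  (L1)  txn=BusRd+Flush  M[L1]=40
step 20: P1: store L1 := 71  ⟶  IM  (L1)  txn=BusRdX  M[L1]=40
step 21: P0: store L2 := 54  ⟶  MI  (L2)  txn=BusRdX  M[L2]=10
step 22: P0: store L1 := 93  ⟶  MI  (L1)  txn=BusRdX+Flush  M[L1]=71
step 23: P0: store L1 := 99  ⟶  MI  (L1)  txn=∅  M[L1]=71
step 24: P1: load  L4  ⟶  SS  (L4)  txn=∅  M[L4]=1
step 25: P1: store L0 := 69  ⟶  IM  (L0)  txn=∅  M[L0]=70
step 26: P1: load  L3  ⟶  SS  (L3)  txn=BusRd  M[L3]=90
step 27: P1: load  L1  ⟶  SS  (L1)  txn=BusRd+Flush  M[L1]=99
step 28: P1: load  L0  ⟶  IM  (L0)  txn=∅  M[L0]=70
step 29: P1: load  L1  ⟶  SS  (L1)  txn=∅  M[L1]=99
step 30: P1: store L1 := 84  ⟶  IM  (L1)  txn=BusRdX  M[L1]=99

bus = none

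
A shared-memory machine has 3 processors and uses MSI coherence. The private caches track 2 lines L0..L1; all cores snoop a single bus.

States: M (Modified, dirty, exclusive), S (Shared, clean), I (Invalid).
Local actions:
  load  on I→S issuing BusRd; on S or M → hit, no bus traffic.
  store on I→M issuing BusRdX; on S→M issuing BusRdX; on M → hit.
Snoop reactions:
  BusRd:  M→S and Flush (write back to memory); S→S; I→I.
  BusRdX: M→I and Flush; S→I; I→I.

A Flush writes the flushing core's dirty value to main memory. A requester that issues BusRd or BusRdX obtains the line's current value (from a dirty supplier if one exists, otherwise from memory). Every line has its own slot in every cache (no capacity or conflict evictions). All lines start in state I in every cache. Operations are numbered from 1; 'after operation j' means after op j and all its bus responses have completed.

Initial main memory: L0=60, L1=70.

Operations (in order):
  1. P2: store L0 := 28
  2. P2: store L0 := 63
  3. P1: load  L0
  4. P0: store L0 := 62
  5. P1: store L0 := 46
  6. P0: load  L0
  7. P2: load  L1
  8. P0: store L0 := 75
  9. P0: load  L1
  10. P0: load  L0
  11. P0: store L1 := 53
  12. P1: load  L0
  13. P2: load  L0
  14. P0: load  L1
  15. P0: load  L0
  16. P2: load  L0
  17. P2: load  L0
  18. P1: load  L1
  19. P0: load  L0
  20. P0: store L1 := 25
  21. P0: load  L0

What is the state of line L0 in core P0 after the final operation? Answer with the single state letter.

step 1: P2: store L0 := 28  ⟶  IIM  (L0)  txn=BusRdX  M[L0]=60
step 2: P2: store L0 := 63  ⟶  IIM  (L0)  txn=∅  M[L0]=60
step 3: P1: load  L0  ⟶  ISS  (L0)  txn=BusRd+Flush  M[L0]=63
step 4: P0: store L0 := 62  ⟶  MII  (L0)  txn=BusRdX  M[L0]=63
step 5: P1: store L0 := 46  ⟶  IMI  (L0)  txn=BusRdX+Flush  M[L0]=62
step 6: P0: load  L0  ⟶  SSI  (L0)  txn=BusRd+Flush  M[L0]=46
step 7: P2: load  L1  ⟶  IIS  (L1)  txn=BusRd  M[L1]=70
step 8: P0: store L0 := 75  ⟶  MII  (L0)  txn=BusRdX  M[L0]=46
step 9: P0: load  L1  ⟶  SIS  (L1)  txn=BusRd  M[L1]=70
step 10: P0: load  L0  ⟶  MII  (L0)  txn=∅  M[L0]=46
step 11: P0: store L1 := 53  ⟶  MII  (L1)  txn=BusRdX  M[L1]=70
step 12: P1: load  L0  ⟶  SSI  (L0)  txn=BusRd+Flush  M[L0]=75
step 13: P2: load  L0  ⟶  SSS  (L0)  txn=BusRd  M[L0]=75
step 14: P0: load  L1  ⟶  MII  (L1)  txn=∅  M[L1]=70
step 15: P0: load  L0  ⟶  SSS  (L0)  txn=∅  M[L0]=75
step 16: P2: load  L0  ⟶  SSS  (L0)  txn=∅  M[L0]=75
step 17: P2: load  L0  ⟶  SSS  (L0)  txn=∅  M[L0]=75
step 18: P1: load  L1  ⟶  SSI  (L1)  txn=BusRd+Flush  M[L1]=53
step 19: P0: load  L0  ⟶  SSS  (L0)  txn=∅  M[L0]=75
step 20: P0: store L1 := 25  ⟶  MII  (L1)  txn=BusRdX  M[L1]=53
step 21: P0: load  L0  ⟶  SSS  (L0)  txn=∅  M[L0]=75

state = S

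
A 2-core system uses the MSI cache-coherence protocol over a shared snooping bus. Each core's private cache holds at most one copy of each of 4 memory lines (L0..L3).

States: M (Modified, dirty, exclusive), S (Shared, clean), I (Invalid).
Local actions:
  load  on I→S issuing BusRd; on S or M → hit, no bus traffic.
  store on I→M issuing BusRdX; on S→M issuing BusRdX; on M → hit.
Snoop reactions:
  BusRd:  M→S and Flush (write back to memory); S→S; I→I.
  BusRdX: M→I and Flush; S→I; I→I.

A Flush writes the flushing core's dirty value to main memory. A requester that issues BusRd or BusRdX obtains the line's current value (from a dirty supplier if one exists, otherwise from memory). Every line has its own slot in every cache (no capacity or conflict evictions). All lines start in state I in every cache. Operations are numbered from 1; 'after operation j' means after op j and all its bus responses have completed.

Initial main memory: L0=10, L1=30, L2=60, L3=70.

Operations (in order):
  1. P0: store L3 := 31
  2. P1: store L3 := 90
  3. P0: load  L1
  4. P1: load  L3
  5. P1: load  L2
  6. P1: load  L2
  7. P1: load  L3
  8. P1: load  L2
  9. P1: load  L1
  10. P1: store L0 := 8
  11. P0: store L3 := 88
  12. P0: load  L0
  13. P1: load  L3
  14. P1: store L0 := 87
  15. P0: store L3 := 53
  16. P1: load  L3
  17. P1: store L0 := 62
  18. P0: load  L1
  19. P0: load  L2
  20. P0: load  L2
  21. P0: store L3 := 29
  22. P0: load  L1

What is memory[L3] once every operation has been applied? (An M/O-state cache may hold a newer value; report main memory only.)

step 1: P0: store L3 := 31  ⟶  MI  (L3)  txn=BusRdX  M[L3]=70
step 2: P1: store L3 := 90  ⟶  IM  (L3)  txn=BusRdX+Flush  M[L3]=31
step 3: P0: load  L1  ⟶  SI  (L1)  txn=BusRd  M[L1]=30
step 4: P1: load  L3  ⟶  IM  (L3)  txn=∅  M[L3]=31
step 5: P1: load  L2  ⟶  IS  (L2)  txn=BusRd  M[L2]=60
step 6: P1: load  L2  ⟶  IS  (L2)  txn=∅  M[L2]=60
step 7: P1: load  L3  ⟶  IM  (L3)  txn=∅  M[L3]=31
step 8: P1: load  L2  ⟶  IS  (L2)  txn=∅  M[L2]=60
step 9: P1: load  L1  ⟶  SS  (L1)  txn=BusRd  M[L1]=30
step 10: P1: store L0 := 8  ⟶  IM  (L0)  txn=BusRdX  M[L0]=10
step 11: P0: store L3 := 88  ⟶  MI  (L3)  txn=BusRdX+Flush  M[L3]=90
step 12: P0: load  L0  ⟶  SS  (L0)  txn=BusRd+Flush  M[L0]=8
step 13: P1: load  L3  ⟶  SS  (L3)  txn=BusRd+Flush  M[L3]=88
step 14: P1: store L0 := 87  ⟶  IM  (L0)  txn=BusRdX  M[L0]=8
step 15: P0: store L3 := 53  ⟶  MI  (L3)  txn=BusRdX  M[L3]=88
step 16: P1: load  L3  ⟶  SS  (L3)  txn=BusRd+Flush  M[L3]=53
step 17: P1: store L0 := 62  ⟶  IM  (L0)  txn=∅  M[L0]=8
step 18: P0: load  L1  ⟶  SS  (L1)  txn=∅  M[L1]=30
step 19: P0: load  L2  ⟶  SS  (L2)  txn=BusRd  M[L2]=60
step 20: P0: load  L2  ⟶  SS  (L2)  txn=∅  M[L2]=60
step 21: P0: store L3 := 29  ⟶  MI  (L3)  txn=BusRdX  M[L3]=53
step 22: P0: load  L1  ⟶  SS  (L1)  txn=∅  M[L1]=30

memory[L3] = 53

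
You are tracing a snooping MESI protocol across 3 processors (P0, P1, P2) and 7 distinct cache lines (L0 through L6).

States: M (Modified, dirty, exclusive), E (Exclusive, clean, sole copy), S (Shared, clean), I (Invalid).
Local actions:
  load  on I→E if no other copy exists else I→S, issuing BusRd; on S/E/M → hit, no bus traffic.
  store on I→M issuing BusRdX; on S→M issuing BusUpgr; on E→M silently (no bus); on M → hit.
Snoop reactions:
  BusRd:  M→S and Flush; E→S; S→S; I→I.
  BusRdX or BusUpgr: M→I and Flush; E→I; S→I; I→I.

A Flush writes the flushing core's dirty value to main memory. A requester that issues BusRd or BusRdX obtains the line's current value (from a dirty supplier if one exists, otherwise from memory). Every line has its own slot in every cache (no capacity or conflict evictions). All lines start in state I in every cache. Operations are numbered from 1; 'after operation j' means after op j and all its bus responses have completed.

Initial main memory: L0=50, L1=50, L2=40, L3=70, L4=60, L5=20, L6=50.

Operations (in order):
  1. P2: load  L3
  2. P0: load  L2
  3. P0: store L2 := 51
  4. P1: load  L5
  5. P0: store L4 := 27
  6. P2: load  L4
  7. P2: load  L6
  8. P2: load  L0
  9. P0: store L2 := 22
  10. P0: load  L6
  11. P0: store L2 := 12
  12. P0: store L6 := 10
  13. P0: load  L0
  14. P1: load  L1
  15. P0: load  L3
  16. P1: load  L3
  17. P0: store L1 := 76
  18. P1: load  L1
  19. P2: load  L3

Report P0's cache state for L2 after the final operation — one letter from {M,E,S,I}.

step 1: P2: load  L3  ⟶  IIE  (L3)  txn=BusRd  M[L3]=70
step 2: P0: load  L2  ⟶  EII  (L2)  txn=BusRd  M[L2]=40
step 3: P0: store L2 := 51  ⟶  MII  (L2)  txn=∅  M[L2]=40
step 4: P1: load  L5  ⟶  IEI  (L5)  txn=BusRd  M[L5]=20
step 5: P0: store L4 := 27  ⟶  MII  (L4)  txn=BusRdX  M[L4]=60
step 6: P2: load  L4  ⟶  SIS  (L4)  txn=BusRd+Flush  M[L4]=27
step 7: P2: load  L6  ⟶  IIE  (L6)  txn=BusRd  M[L6]=50
step 8: P2: load  L0  ⟶  IIE  (L0)  txn=BusRd  M[L0]=50
step 9: P0: store L2 := 22  ⟶  MII  (L2)  txn=∅  M[L2]=40
step 10: P0: load  L6  ⟶  SIS  (L6)  txn=BusRd  M[L6]=50
step 11: P0: store L2 := 12  ⟶  MII  (L2)  txn=∅  M[L2]=40
step 12: P0: store L6 := 10  ⟶  MII  (L6)  txn=BusUpgr  M[L6]=50
step 13: P0: load  L0  ⟶  SIS  (L0)  txn=BusRd  M[L0]=50
step 14: P1: load  L1  ⟶  IEI  (L1)  txn=BusRd  M[L1]=50
step 15: P0: load  L3  ⟶  SIS  (L3)  txn=BusRd  M[L3]=70
step 16: P1: load  L3  ⟶  SSS  (L3)  txn=BusRd  M[L3]=70
step 17: P0: store L1 := 76  ⟶  MII  (L1)  txn=BusRdX  M[L1]=50
step 18: P1: load  L1  ⟶  SSI  (L1)  txn=BusRd+Flush  M[L1]=76
step 19: P2: load  L3  ⟶  SSS  (L3)  txn=∅  M[L3]=70

state = M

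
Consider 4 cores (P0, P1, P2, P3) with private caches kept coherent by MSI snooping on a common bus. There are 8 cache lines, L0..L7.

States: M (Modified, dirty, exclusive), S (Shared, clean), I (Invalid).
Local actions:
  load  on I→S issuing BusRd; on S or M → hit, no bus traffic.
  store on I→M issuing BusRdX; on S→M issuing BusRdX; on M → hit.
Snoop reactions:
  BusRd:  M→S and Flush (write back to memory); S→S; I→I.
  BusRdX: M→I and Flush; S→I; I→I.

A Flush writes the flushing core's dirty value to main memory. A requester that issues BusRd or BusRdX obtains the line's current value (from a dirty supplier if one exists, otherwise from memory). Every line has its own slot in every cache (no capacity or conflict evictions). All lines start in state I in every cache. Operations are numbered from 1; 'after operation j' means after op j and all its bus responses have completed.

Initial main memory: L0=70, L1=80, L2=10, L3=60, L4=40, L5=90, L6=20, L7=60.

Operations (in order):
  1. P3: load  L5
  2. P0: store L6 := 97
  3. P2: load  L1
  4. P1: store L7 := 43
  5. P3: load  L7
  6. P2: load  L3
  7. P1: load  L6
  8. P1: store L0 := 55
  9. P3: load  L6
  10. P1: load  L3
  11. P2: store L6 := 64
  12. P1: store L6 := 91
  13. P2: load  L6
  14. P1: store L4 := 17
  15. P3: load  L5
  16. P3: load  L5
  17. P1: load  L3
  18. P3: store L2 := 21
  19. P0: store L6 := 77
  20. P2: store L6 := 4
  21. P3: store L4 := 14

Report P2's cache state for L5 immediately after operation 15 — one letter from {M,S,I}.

step 1: P3: load  L5  ⟶  IIIS  (L5)  txn=BusRd  M[L5]=90
step 2: P0: store L6 := 97  ⟶  MIII  (L6)  txn=BusRdX  M[L6]=20
step 3: P2: load  L1  ⟶  IISI  (L1)  txn=BusRd  M[L1]=80
step 4: P1: store L7 := 43  ⟶  IMII  (L7)  txn=BusRdX  M[L7]=60
step 5: P3: load  L7  ⟶  ISIS  (L7)  txn=BusRd+Flush  M[L7]=43
step 6: P2: load  L3  ⟶  IISI  (L3)  txn=BusRd  M[L3]=60
step 7: P1: load  L6  ⟶  SSII  (L6)  txn=BusRd+Flush  M[L6]=97
step 8: P1: store L0 := 55  ⟶  IMII  (L0)  txn=BusRdX  M[L0]=70
step 9: P3: load  L6  ⟶  SSIS  (L6)  txn=BusRd  M[L6]=97
step 10: P1: load  L3  ⟶  ISSI  (L3)  txn=BusRd  M[L3]=60
step 11: P2: store L6 := 64  ⟶  IIMI  (L6)  txn=BusRdX  M[L6]=97
step 12: P1: store L6 := 91  ⟶  IMII  (L6)  txn=BusRdX+Flush  M[L6]=64
step 13: P2: load  L6  ⟶  ISSI  (L6)  txn=BusRd+Flush  M[L6]=91
step 14: P1: store L4 := 17  ⟶  IMII  (L4)  txn=BusRdX  M[L4]=40
step 15: P3: load  L5  ⟶  IIIS  (L5)  txn=∅  M[L5]=90
step 16: P3: load  L5  ⟶  IIIS  (L5)  txn=∅  M[L5]=90
step 17: P1: load  L3  ⟶  ISSI  (L3)  txn=∅  M[L3]=60
step 18: P3: store L2 := 21  ⟶  IIIM  (L2)  txn=BusRdX  M[L2]=10
step 19: P0: store L6 := 77  ⟶  MIII  (L6)  txn=BusRdX  M[L6]=91
step 20: P2: store L6 := 4  ⟶  IIMI  (L6)  txn=BusRdX+Flush  M[L6]=77
step 21: P3: store L4 := 14  ⟶  IIIM  (L4)  txn=BusRdX+Flush  M[L4]=17

state = I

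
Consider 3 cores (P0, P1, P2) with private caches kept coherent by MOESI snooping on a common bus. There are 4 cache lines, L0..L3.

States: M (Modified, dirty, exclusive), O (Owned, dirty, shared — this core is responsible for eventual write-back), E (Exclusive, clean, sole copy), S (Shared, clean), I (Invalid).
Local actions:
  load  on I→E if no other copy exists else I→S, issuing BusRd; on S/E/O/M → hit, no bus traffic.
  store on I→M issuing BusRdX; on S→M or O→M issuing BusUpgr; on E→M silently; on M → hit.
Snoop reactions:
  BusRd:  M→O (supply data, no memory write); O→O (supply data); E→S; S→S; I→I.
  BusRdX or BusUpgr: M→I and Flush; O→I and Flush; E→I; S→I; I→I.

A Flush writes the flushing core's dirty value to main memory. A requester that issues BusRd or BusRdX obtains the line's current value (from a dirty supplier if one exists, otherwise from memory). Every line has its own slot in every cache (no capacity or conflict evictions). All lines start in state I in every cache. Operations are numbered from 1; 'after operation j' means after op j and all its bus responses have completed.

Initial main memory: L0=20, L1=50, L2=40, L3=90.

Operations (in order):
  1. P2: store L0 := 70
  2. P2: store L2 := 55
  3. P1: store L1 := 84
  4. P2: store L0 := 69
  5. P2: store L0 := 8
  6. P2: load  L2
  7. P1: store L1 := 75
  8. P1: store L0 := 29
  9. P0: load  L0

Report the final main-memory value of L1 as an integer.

  op1 P2: store L0 := 70 → I/I/M on L0; bus BusRdX; mem=20
  op2 P2: store L2 := 55 → I/I/M on L2; bus BusRdX; mem=40
  op3 P1: store L1 := 84 → I/M/I on L1; bus BusRdX; mem=50
  op4 P2: store L0 := 69 → I/I/M on L0; bus (none); mem=20
  op5 P2: store L0 := 8 → I/I/M on L0; bus (none); mem=20
  op6 P2: load  L2 → I/I/M on L2; bus (none); mem=40
  op7 P1: store L1 := 75 → I/M/I on L1; bus (none); mem=50
  op8 P1: store L0 := 29 → I/M/I on L0; bus BusRdX Flush; mem=8
  op9 P0: load  L0 → S/O/I on L0; bus BusRd; mem=8

memory[L1] = 50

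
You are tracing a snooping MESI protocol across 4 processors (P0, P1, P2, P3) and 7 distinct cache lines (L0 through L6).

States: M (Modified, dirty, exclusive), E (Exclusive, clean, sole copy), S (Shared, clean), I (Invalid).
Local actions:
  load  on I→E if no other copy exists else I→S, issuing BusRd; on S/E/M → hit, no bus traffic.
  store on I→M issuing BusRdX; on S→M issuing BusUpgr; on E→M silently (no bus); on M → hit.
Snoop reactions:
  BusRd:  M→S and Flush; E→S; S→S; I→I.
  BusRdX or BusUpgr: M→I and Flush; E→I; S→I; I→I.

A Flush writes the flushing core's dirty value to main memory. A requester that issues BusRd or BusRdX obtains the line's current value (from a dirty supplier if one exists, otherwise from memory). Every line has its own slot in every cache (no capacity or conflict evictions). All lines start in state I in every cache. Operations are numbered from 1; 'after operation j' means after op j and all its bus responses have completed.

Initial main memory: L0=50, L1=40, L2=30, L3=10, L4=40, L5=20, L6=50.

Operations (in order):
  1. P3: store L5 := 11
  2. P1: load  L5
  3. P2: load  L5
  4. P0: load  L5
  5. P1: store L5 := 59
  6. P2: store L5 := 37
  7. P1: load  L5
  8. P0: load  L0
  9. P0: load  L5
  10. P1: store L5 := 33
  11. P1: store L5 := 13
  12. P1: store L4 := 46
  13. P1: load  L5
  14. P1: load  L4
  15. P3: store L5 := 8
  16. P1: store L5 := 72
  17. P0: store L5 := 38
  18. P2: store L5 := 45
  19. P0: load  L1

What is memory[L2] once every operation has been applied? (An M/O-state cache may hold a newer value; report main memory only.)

memory[L2] = 30

  op1 P3: store L5 := 11 → I/I/I/M on L5; bus BusRdX; mem=20
  op2 P1: load  L5 → I/S/I/S on L5; bus BusRd Flush; mem=11
  op3 P2: load  L5 → I/S/S/S on L5; bus BusRd; mem=11
  op4 P0: load  L5 → S/S/S/S on L5; bus BusRd; mem=11
  op5 P1: store L5 := 59 → I/M/I/I on L5; bus BusUpgr; mem=11
  op6 P2: store L5 := 37 → I/I/M/I on L5; bus BusRdX Flush; mem=59
  op7 P1: load  L5 → I/S/S/I on L5; bus BusRd Flush; mem=37
  op8 P0: load  L0 → E/I/I/I on L0; bus BusRd; mem=50
  op9 P0: load  L5 → S/S/S/I on L5; bus BusRd; mem=37
  op10 P1: store L5 := 33 → I/M/I/I on L5; bus BusUpgr; mem=37
  op11 P1: store L5 := 13 → I/M/I/I on L5; bus (none); mem=37
  op12 P1: store L4 := 46 → I/M/I/I on L4; bus BusRdX; mem=40
  op13 P1: load  L5 → I/M/I/I on L5; bus (none); mem=37
  op14 P1: load  L4 → I/M/I/I on L4; bus (none); mem=40
  op15 P3: store L5 := 8 → I/I/I/M on L5; bus BusRdX Flush; mem=13
  op16 P1: store L5 := 72 → I/M/I/I on L5; bus BusRdX Flush; mem=8
  op17 P0: store L5 := 38 → M/I/I/I on L5; bus BusRdX Flush; mem=72
  op18 P2: store L5 := 45 → I/I/M/I on L5; bus BusRdX Flush; mem=38
  op19 P0: load  L1 → E/I/I/I on L1; bus BusRd; mem=40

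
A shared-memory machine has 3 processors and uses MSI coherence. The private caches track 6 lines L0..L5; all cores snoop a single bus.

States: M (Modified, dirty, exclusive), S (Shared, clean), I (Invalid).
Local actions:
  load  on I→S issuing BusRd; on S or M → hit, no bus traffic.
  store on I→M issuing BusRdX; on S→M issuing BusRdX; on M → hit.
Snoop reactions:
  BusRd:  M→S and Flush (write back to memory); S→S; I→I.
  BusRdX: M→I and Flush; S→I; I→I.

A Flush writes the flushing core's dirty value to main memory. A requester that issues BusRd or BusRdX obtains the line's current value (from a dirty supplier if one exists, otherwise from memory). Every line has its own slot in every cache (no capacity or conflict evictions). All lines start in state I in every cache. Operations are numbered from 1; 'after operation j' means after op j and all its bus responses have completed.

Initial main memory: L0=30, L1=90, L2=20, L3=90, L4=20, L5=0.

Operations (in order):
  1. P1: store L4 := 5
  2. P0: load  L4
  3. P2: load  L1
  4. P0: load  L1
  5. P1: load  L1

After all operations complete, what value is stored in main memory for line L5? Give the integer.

step 1: P1: store L4 := 5  ⟶  IMI  (L4)  txn=BusRdX  M[L4]=20
step 2: P0: load  L4  ⟶  SSI  (L4)  txn=BusRd+Flush  M[L4]=5
step 3: P2: load  L1  ⟶  IIS  (L1)  txn=BusRd  M[L1]=90
step 4: P0: load  L1  ⟶  SIS  (L1)  txn=BusRd  M[L1]=90
step 5: P1: load  L1  ⟶  SSS  (L1)  txn=BusRd  M[L1]=90

memory[L5] = 0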